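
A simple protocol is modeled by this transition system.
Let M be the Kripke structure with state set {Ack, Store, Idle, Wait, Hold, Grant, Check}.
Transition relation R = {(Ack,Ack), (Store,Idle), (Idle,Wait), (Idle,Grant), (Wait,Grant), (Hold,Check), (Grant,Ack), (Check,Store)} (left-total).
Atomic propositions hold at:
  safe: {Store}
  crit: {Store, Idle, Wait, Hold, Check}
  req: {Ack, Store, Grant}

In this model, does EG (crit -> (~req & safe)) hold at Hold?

Sat(~req) = {Idle, Wait, Hold, Check}
Sat(~req & safe) = ∅
Sat(crit -> (~req & safe)) = {Ack, Grant}
EG (crit -> (~req & safe)): greatest fixpoint, start Z0 = {Ack, Grant}, keep only states in Sat with some successor in Z. Already a fixed point.
Sat(EG (crit -> (~req & safe))) = {Ack, Grant}
Hold ∉ Sat(EG (crit -> (~req & safe))) = {Ack, Grant}, so the formula does not hold at Hold.

No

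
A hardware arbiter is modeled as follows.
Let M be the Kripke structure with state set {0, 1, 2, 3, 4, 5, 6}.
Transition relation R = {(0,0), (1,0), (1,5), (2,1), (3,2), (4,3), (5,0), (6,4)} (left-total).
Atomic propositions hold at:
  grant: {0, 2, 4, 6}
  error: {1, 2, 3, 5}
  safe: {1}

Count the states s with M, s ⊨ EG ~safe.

2

Sat(~safe) = {0, 2, 3, 4, 5, 6}
EG ~safe: greatest fixpoint, start Z0 = {0, 2, 3, 4, 5, 6}, keep only states in Sat with some successor in Z. Z1 = {0, 3, 4, 5, 6}; Z2 = {0, 4, 5, 6}; Z3 = {0, 5, 6}; Z4 = {0, 5}; fixed.
Sat(EG ~safe) = {0, 5}
|Sat(EG ~safe)| = |{0, 5}| = 2.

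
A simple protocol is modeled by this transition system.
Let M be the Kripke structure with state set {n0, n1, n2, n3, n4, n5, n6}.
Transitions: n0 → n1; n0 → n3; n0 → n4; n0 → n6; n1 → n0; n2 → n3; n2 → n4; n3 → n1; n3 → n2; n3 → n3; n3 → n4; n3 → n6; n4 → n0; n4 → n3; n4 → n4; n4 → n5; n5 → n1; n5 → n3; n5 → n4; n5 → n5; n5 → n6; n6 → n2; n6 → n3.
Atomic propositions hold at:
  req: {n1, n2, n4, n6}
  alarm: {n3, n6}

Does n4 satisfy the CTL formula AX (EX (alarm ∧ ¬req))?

Yes

Sat(¬req) = {n0, n3, n5}
Sat(alarm ∧ ¬req) = {n3}
Sat(EX (alarm ∧ ¬req)) = {s : some successor in {n3}} = {n0, n2, n3, n4, n5, n6}
Sat(AX (EX (alarm ∧ ¬req))) = {s : every successor in {n0, n2, n3, n4, n5, n6}} = {n1, n2, n4, n6}
n4 ∈ Sat(AX (EX (alarm ∧ ¬req))) = {n1, n2, n4, n6}, so the formula holds at n4.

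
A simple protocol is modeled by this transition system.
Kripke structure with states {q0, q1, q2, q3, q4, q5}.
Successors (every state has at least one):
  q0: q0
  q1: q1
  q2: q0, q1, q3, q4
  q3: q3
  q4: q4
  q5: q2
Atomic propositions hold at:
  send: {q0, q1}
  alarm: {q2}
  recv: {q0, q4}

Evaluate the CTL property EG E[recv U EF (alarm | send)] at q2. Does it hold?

Yes

Sat(alarm | send) = {q0, q1, q2}
EF (alarm | send): least fixpoint, start Z0 = {q0, q1, q2}, add states with some successor in Z. Z1 = {q0, q1, q2, q5}; fixed.
Sat(EF (alarm | send)) = {q0, q1, q2, q5}
E[recv U EF (alarm | send)]: least fixpoint, start Z0 = Sat(EF (alarm | send)) = {q0, q1, q2, q5}, add states in Sat(recv) with some successor in Z. Already a fixed point.
Sat(E[recv U EF (alarm | send)]) = {q0, q1, q2, q5}
EG E[recv U EF (alarm | send)]: greatest fixpoint, start Z0 = {q0, q1, q2, q5}, keep only states in Sat with some successor in Z. Already a fixed point.
Sat(EG E[recv U EF (alarm | send)]) = {q0, q1, q2, q5}
q2 ∈ Sat(EG E[recv U EF (alarm | send)]) = {q0, q1, q2, q5}, so the formula holds at q2.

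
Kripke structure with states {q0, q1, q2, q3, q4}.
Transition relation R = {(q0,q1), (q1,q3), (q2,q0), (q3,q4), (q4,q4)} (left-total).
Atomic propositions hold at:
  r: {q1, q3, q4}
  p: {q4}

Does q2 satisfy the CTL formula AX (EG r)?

EG r: greatest fixpoint, start Z0 = {q1, q3, q4}, keep only states in Sat with some successor in Z. Already a fixed point.
Sat(EG r) = {q1, q3, q4}
Sat(AX (EG r)) = {s : every successor in {q1, q3, q4}} = {q0, q1, q3, q4}
q2 ∉ Sat(AX (EG r)) = {q0, q1, q3, q4}, so the formula does not hold at q2.

No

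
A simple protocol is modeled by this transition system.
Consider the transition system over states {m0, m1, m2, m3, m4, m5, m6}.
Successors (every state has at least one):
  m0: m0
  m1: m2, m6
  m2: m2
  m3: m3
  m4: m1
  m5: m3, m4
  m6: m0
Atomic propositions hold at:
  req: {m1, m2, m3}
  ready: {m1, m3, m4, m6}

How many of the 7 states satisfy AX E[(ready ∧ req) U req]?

Sat(ready ∧ req) = {m1, m3}
E[(ready ∧ req) U req]: least fixpoint, start Z0 = Sat(req) = {m1, m2, m3}, add states in Sat(ready ∧ req) with some successor in Z. Already a fixed point.
Sat(E[(ready ∧ req) U req]) = {m1, m2, m3}
Sat(AX E[(ready ∧ req) U req]) = {s : every successor in {m1, m2, m3}} = {m2, m3, m4}
|Sat(AX E[(ready ∧ req) U req])| = |{m2, m3, m4}| = 3.

3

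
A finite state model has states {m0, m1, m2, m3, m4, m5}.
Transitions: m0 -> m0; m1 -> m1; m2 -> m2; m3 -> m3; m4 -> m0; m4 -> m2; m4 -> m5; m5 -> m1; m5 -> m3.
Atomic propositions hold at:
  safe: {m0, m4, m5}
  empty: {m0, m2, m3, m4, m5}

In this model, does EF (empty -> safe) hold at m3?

Sat(empty -> safe) = {m0, m1, m4, m5}
EF (empty -> safe): least fixpoint, start Z0 = {m0, m1, m4, m5}, add states with some successor in Z. Already a fixed point.
Sat(EF (empty -> safe)) = {m0, m1, m4, m5}
m3 ∉ Sat(EF (empty -> safe)) = {m0, m1, m4, m5}, so the formula does not hold at m3.

No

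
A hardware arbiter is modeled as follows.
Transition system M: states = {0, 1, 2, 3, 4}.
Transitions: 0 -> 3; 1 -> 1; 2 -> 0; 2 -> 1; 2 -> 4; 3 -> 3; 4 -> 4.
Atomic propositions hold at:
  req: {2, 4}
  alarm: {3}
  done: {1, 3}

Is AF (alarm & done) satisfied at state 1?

No

Sat(alarm & done) = {3}
AF (alarm & done): least fixpoint, start Z0 = {3}, add states with every successor in Z. Z1 = {0, 3}; fixed.
Sat(AF (alarm & done)) = {0, 3}
1 ∉ Sat(AF (alarm & done)) = {0, 3}, so the formula does not hold at 1.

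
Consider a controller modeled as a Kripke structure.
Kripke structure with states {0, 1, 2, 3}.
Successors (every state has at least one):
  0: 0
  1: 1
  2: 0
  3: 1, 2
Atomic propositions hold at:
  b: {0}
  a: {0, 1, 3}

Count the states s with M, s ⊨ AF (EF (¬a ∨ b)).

Sat(¬a) = {2}
Sat(¬a ∨ b) = {0, 2}
EF (¬a ∨ b): least fixpoint, start Z0 = {0, 2}, add states with some successor in Z. Z1 = {0, 2, 3}; fixed.
Sat(EF (¬a ∨ b)) = {0, 2, 3}
AF (EF (¬a ∨ b)): least fixpoint, start Z0 = {0, 2, 3}, add states with every successor in Z. Already a fixed point.
Sat(AF (EF (¬a ∨ b))) = {0, 2, 3}
|Sat(AF (EF (¬a ∨ b)))| = |{0, 2, 3}| = 3.

3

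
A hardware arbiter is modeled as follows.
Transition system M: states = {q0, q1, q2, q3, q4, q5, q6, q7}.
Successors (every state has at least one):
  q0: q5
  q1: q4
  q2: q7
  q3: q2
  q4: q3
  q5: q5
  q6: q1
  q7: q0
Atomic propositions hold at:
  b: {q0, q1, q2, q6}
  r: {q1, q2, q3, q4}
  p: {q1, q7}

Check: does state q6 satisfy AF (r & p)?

Yes

Sat(r & p) = {q1}
AF (r & p): least fixpoint, start Z0 = {q1}, add states with every successor in Z. Z1 = {q1, q6}; fixed.
Sat(AF (r & p)) = {q1, q6}
q6 ∈ Sat(AF (r & p)) = {q1, q6}, so the formula holds at q6.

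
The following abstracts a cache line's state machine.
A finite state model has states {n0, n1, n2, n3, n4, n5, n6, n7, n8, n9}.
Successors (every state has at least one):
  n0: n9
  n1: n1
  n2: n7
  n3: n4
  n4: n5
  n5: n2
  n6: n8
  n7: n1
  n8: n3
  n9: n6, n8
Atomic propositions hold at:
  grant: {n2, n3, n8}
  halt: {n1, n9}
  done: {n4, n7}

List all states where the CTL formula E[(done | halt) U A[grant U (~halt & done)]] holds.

Sat(done | halt) = {n1, n4, n7, n9}
Sat(~halt) = {n0, n2, n3, n4, n5, n6, n7, n8}
Sat(~halt & done) = {n4, n7}
A[grant U (~halt & done)]: least fixpoint, start Z0 = Sat((~halt & done)) = {n4, n7}, add states in Sat(grant) with every successor in Z. Z1 = {n2, n3, n4, n7}; Z2 = {n2, n3, n4, n7, n8}; fixed.
Sat(A[grant U (~halt & done)]) = {n2, n3, n4, n7, n8}
E[(done | halt) U A[grant U (~halt & done)]]: least fixpoint, start Z0 = Sat(A[grant U (~halt & done)]) = {n2, n3, n4, n7, n8}, add states in Sat(done | halt) with some successor in Z. Z1 = {n2, n3, n4, n7, n8, n9}; fixed.
Sat(E[(done | halt) U A[grant U (~halt & done)]]) = {n2, n3, n4, n7, n8, n9}

{n2, n3, n4, n7, n8, n9}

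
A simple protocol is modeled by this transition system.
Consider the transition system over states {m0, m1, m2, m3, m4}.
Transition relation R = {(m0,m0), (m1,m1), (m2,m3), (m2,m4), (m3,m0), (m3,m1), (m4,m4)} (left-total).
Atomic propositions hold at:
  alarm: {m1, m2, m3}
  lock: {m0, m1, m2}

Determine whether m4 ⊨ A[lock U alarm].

A[lock U alarm]: least fixpoint, start Z0 = Sat(alarm) = {m1, m2, m3}, add states in Sat(lock) with every successor in Z. Already a fixed point.
Sat(A[lock U alarm]) = {m1, m2, m3}
m4 ∉ Sat(A[lock U alarm]) = {m1, m2, m3}, so the formula does not hold at m4.

No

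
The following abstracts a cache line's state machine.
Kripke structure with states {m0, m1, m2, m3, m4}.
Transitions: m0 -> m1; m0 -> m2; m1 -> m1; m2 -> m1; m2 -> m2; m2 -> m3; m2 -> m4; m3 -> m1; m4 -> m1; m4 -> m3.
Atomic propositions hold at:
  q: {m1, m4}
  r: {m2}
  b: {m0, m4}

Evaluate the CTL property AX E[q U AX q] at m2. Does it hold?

No

Sat(AX q) = {s : every successor in {m1, m4}} = {m1, m3}
E[q U AX q]: least fixpoint, start Z0 = Sat(AX q) = {m1, m3}, add states in Sat(q) with some successor in Z. Z1 = {m1, m3, m4}; fixed.
Sat(E[q U AX q]) = {m1, m3, m4}
Sat(AX E[q U AX q]) = {s : every successor in {m1, m3, m4}} = {m1, m3, m4}
m2 ∉ Sat(AX E[q U AX q]) = {m1, m3, m4}, so the formula does not hold at m2.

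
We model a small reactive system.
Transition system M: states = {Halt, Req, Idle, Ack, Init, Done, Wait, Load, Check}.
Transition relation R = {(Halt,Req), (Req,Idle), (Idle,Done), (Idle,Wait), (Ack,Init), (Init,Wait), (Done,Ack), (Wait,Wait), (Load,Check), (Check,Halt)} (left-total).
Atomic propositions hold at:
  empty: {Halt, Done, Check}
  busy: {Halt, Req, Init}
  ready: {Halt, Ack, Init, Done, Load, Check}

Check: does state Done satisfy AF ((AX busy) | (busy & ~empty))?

Sat(AX busy) = {s : every successor in {Halt, Req, Init}} = {Halt, Ack, Check}
Sat(~empty) = {Req, Idle, Ack, Init, Wait, Load}
Sat(busy & ~empty) = {Req, Init}
Sat((AX busy) | (busy & ~empty)) = {Halt, Req, Ack, Init, Check}
AF ((AX busy) | (busy & ~empty)): least fixpoint, start Z0 = {Halt, Req, Ack, Init, Check}, add states with every successor in Z. Z1 = {Halt, Req, Ack, Init, Done, Load, Check}; fixed.
Sat(AF ((AX busy) | (busy & ~empty))) = {Halt, Req, Ack, Init, Done, Load, Check}
Done ∈ Sat(AF ((AX busy) | (busy & ~empty))) = {Halt, Req, Ack, Init, Done, Load, Check}, so the formula holds at Done.

Yes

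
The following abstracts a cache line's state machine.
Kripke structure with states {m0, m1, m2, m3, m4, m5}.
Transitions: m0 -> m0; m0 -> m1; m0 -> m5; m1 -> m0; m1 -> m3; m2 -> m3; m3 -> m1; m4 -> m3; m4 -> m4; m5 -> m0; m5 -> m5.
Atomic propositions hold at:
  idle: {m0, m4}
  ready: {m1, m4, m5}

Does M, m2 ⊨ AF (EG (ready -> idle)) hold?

No

Sat(ready -> idle) = {m0, m2, m3, m4}
EG (ready -> idle): greatest fixpoint, start Z0 = {m0, m2, m3, m4}, keep only states in Sat with some successor in Z. Z1 = {m0, m2, m4}; Z2 = {m0, m4}; fixed.
Sat(EG (ready -> idle)) = {m0, m4}
AF (EG (ready -> idle)): least fixpoint, start Z0 = {m0, m4}, add states with every successor in Z. Already a fixed point.
Sat(AF (EG (ready -> idle))) = {m0, m4}
m2 ∉ Sat(AF (EG (ready -> idle))) = {m0, m4}, so the formula does not hold at m2.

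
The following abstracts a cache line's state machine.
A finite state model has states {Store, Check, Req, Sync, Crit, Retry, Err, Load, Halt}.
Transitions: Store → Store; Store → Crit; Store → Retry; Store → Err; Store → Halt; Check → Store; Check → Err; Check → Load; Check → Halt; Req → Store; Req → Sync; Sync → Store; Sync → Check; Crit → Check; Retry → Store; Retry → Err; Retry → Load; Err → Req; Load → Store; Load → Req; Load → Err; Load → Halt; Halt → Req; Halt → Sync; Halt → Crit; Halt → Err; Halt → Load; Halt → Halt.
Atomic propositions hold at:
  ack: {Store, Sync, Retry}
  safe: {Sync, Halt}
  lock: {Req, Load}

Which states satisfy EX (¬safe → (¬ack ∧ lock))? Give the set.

{Store, Check, Req, Retry, Err, Load, Halt}

Sat(¬safe) = {Store, Check, Req, Crit, Retry, Err, Load}
Sat(¬ack) = {Check, Req, Crit, Err, Load, Halt}
Sat(¬ack ∧ lock) = {Req, Load}
Sat(¬safe → (¬ack ∧ lock)) = {Req, Sync, Load, Halt}
Sat(EX (¬safe → (¬ack ∧ lock))) = {s : some successor in {Req, Sync, Load, Halt}} = {Store, Check, Req, Retry, Err, Load, Halt}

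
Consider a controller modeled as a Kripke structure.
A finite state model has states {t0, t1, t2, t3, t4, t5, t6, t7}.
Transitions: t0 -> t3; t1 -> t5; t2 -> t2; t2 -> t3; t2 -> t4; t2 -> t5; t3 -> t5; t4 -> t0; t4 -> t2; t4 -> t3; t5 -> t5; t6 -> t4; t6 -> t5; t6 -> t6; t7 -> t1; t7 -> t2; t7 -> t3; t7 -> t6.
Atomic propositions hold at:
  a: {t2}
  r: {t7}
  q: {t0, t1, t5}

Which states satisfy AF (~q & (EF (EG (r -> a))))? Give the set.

Sat(~q) = {t2, t3, t4, t6, t7}
Sat(r -> a) = {t0, t1, t2, t3, t4, t5, t6}
EG (r -> a): greatest fixpoint, start Z0 = {t0, t1, t2, t3, t4, t5, t6}, keep only states in Sat with some successor in Z. Already a fixed point.
Sat(EG (r -> a)) = {t0, t1, t2, t3, t4, t5, t6}
EF (EG (r -> a)): least fixpoint, start Z0 = {t0, t1, t2, t3, t4, t5, t6}, add states with some successor in Z. Z1 = {t0, t1, t2, t3, t4, t5, t6, t7}; fixed.
Sat(EF (EG (r -> a))) = {t0, t1, t2, t3, t4, t5, t6, t7}
Sat(~q & (EF (EG (r -> a)))) = {t2, t3, t4, t6, t7}
AF (~q & (EF (EG (r -> a)))): least fixpoint, start Z0 = {t2, t3, t4, t6, t7}, add states with every successor in Z. Z1 = {t0, t2, t3, t4, t6, t7}; fixed.
Sat(AF (~q & (EF (EG (r -> a))))) = {t0, t2, t3, t4, t6, t7}

{t0, t2, t3, t4, t6, t7}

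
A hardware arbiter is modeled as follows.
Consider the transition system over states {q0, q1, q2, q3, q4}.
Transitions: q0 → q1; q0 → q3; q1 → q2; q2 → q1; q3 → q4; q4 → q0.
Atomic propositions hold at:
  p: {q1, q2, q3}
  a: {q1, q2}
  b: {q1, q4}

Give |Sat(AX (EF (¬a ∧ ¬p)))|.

Sat(¬a) = {q0, q3, q4}
Sat(¬p) = {q0, q4}
Sat(¬a ∧ ¬p) = {q0, q4}
EF (¬a ∧ ¬p): least fixpoint, start Z0 = {q0, q4}, add states with some successor in Z. Z1 = {q0, q3, q4}; fixed.
Sat(EF (¬a ∧ ¬p)) = {q0, q3, q4}
Sat(AX (EF (¬a ∧ ¬p))) = {s : every successor in {q0, q3, q4}} = {q3, q4}
|Sat(AX (EF (¬a ∧ ¬p)))| = |{q3, q4}| = 2.

2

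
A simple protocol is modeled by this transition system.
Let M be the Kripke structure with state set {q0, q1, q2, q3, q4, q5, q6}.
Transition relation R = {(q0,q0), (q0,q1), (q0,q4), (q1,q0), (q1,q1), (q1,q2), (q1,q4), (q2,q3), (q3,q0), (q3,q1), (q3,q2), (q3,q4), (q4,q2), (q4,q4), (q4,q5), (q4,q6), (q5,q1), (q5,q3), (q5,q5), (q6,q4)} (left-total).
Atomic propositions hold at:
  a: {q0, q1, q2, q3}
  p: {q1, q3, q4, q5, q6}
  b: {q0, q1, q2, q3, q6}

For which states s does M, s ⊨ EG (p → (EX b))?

{q0, q1, q2, q3, q4, q5}

Sat(EX b) = {s : some successor in {q0, q1, q2, q3, q6}} = {q0, q1, q2, q3, q4, q5}
Sat(p → (EX b)) = {q0, q1, q2, q3, q4, q5}
EG (p → (EX b)): greatest fixpoint, start Z0 = {q0, q1, q2, q3, q4, q5}, keep only states in Sat with some successor in Z. Already a fixed point.
Sat(EG (p → (EX b))) = {q0, q1, q2, q3, q4, q5}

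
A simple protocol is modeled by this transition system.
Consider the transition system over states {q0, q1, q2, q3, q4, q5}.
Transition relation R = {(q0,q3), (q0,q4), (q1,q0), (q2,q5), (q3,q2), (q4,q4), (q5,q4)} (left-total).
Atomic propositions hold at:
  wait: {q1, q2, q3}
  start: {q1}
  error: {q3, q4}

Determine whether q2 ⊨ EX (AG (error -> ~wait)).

Yes

Sat(~wait) = {q0, q4, q5}
Sat(error -> ~wait) = {q0, q1, q2, q4, q5}
AG (error -> ~wait): greatest fixpoint, start Z0 = {q0, q1, q2, q4, q5}, keep only states in Sat with every successor in Z. Z1 = {q1, q2, q4, q5}; Z2 = {q2, q4, q5}; fixed.
Sat(AG (error -> ~wait)) = {q2, q4, q5}
Sat(EX (AG (error -> ~wait))) = {s : some successor in {q2, q4, q5}} = {q0, q2, q3, q4, q5}
q2 ∈ Sat(EX (AG (error -> ~wait))) = {q0, q2, q3, q4, q5}, so the formula holds at q2.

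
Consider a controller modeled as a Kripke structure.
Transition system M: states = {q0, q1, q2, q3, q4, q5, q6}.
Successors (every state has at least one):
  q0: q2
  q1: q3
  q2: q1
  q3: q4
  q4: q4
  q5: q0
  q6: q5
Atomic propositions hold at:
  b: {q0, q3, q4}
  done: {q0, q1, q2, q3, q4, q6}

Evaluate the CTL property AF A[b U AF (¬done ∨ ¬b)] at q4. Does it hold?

No

Sat(¬done) = {q5}
Sat(¬b) = {q1, q2, q5, q6}
Sat(¬done ∨ ¬b) = {q1, q2, q5, q6}
AF (¬done ∨ ¬b): least fixpoint, start Z0 = {q1, q2, q5, q6}, add states with every successor in Z. Z1 = {q0, q1, q2, q5, q6}; fixed.
Sat(AF (¬done ∨ ¬b)) = {q0, q1, q2, q5, q6}
A[b U AF (¬done ∨ ¬b)]: least fixpoint, start Z0 = Sat(AF (¬done ∨ ¬b)) = {q0, q1, q2, q5, q6}, add states in Sat(b) with every successor in Z. Already a fixed point.
Sat(A[b U AF (¬done ∨ ¬b)]) = {q0, q1, q2, q5, q6}
AF A[b U AF (¬done ∨ ¬b)]: least fixpoint, start Z0 = {q0, q1, q2, q5, q6}, add states with every successor in Z. Already a fixed point.
Sat(AF A[b U AF (¬done ∨ ¬b)]) = {q0, q1, q2, q5, q6}
q4 ∉ Sat(AF A[b U AF (¬done ∨ ¬b)]) = {q0, q1, q2, q5, q6}, so the formula does not hold at q4.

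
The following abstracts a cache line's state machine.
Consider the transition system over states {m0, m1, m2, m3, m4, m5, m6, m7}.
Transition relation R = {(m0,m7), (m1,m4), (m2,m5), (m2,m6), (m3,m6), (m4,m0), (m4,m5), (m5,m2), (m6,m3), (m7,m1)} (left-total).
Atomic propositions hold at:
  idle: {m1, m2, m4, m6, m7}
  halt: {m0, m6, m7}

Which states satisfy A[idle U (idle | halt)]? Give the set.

{m0, m1, m2, m4, m6, m7}

Sat(idle | halt) = {m0, m1, m2, m4, m6, m7}
A[idle U (idle | halt)]: least fixpoint, start Z0 = Sat((idle | halt)) = {m0, m1, m2, m4, m6, m7}, add states in Sat(idle) with every successor in Z. Already a fixed point.
Sat(A[idle U (idle | halt)]) = {m0, m1, m2, m4, m6, m7}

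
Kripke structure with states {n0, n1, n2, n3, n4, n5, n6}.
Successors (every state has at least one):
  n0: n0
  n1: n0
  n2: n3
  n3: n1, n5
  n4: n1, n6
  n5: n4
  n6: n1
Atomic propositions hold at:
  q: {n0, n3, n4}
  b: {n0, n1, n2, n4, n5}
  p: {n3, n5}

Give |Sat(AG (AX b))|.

Sat(AX b) = {s : every successor in {n0, n1, n2, n4, n5}} = {n0, n1, n3, n5, n6}
AG (AX b): greatest fixpoint, start Z0 = {n0, n1, n3, n5, n6}, keep only states in Sat with every successor in Z. Z1 = {n0, n1, n3, n6}; Z2 = {n0, n1, n6}; fixed.
Sat(AG (AX b)) = {n0, n1, n6}
|Sat(AG (AX b))| = |{n0, n1, n6}| = 3.

3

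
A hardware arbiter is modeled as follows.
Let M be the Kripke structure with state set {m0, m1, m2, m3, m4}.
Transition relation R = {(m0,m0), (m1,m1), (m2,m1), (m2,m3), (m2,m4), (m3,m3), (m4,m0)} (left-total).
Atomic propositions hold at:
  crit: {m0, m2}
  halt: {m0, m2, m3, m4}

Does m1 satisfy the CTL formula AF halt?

No

AF halt: least fixpoint, start Z0 = {m0, m2, m3, m4}, add states with every successor in Z. Already a fixed point.
Sat(AF halt) = {m0, m2, m3, m4}
m1 ∉ Sat(AF halt) = {m0, m2, m3, m4}, so the formula does not hold at m1.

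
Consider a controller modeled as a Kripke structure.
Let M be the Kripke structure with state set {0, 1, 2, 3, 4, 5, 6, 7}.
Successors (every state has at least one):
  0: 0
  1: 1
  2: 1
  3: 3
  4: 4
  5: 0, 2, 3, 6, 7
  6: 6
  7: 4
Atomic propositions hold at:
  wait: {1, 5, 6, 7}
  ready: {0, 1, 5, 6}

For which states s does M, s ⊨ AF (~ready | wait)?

Sat(~ready) = {2, 3, 4, 7}
Sat(~ready | wait) = {1, 2, 3, 4, 5, 6, 7}
AF (~ready | wait): least fixpoint, start Z0 = {1, 2, 3, 4, 5, 6, 7}, add states with every successor in Z. Already a fixed point.
Sat(AF (~ready | wait)) = {1, 2, 3, 4, 5, 6, 7}

{1, 2, 3, 4, 5, 6, 7}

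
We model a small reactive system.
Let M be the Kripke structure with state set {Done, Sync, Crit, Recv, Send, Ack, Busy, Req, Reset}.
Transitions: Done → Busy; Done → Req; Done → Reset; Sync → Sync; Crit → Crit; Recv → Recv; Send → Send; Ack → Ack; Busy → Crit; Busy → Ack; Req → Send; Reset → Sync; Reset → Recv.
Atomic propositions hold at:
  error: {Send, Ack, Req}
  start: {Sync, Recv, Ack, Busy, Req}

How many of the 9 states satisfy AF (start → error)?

Sat(start → error) = {Done, Crit, Send, Ack, Req, Reset}
AF (start → error): least fixpoint, start Z0 = {Done, Crit, Send, Ack, Req, Reset}, add states with every successor in Z. Z1 = {Done, Crit, Send, Ack, Busy, Req, Reset}; fixed.
Sat(AF (start → error)) = {Done, Crit, Send, Ack, Busy, Req, Reset}
|Sat(AF (start → error))| = |{Done, Crit, Send, Ack, Busy, Req, Reset}| = 7.

7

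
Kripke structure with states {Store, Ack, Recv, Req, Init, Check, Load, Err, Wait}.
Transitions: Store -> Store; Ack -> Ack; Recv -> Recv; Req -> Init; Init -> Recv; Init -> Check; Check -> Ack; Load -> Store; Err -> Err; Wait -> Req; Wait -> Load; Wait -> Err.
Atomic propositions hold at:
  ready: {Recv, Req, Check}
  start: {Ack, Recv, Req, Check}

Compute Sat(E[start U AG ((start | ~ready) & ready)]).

Sat(~ready) = {Store, Ack, Init, Load, Err, Wait}
Sat(start | ~ready) = {Store, Ack, Recv, Req, Init, Check, Load, Err, Wait}
Sat((start | ~ready) & ready) = {Recv, Req, Check}
AG ((start | ~ready) & ready): greatest fixpoint, start Z0 = {Recv, Req, Check}, keep only states in Sat with every successor in Z. Z1 = {Recv}; fixed.
Sat(AG ((start | ~ready) & ready)) = {Recv}
E[start U AG ((start | ~ready) & ready)]: least fixpoint, start Z0 = Sat(AG ((start | ~ready) & ready)) = {Recv}, add states in Sat(start) with some successor in Z. Already a fixed point.
Sat(E[start U AG ((start | ~ready) & ready)]) = {Recv}

{Recv}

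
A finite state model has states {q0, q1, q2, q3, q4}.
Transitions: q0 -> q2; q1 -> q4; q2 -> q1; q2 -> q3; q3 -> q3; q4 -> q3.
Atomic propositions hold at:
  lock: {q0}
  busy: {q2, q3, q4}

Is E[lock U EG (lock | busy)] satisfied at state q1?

No

Sat(lock | busy) = {q0, q2, q3, q4}
EG (lock | busy): greatest fixpoint, start Z0 = {q0, q2, q3, q4}, keep only states in Sat with some successor in Z. Already a fixed point.
Sat(EG (lock | busy)) = {q0, q2, q3, q4}
E[lock U EG (lock | busy)]: least fixpoint, start Z0 = Sat(EG (lock | busy)) = {q0, q2, q3, q4}, add states in Sat(lock) with some successor in Z. Already a fixed point.
Sat(E[lock U EG (lock | busy)]) = {q0, q2, q3, q4}
q1 ∉ Sat(E[lock U EG (lock | busy)]) = {q0, q2, q3, q4}, so the formula does not hold at q1.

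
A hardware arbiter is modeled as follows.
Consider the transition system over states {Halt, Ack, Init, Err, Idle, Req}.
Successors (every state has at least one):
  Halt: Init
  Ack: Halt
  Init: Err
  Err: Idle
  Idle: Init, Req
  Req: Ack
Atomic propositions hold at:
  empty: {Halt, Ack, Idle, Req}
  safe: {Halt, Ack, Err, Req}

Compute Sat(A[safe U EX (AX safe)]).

Sat(AX safe) = {s : every successor in {Halt, Ack, Err, Req}} = {Ack, Init, Req}
Sat(EX (AX safe)) = {s : some successor in {Ack, Init, Req}} = {Halt, Idle, Req}
A[safe U EX (AX safe)]: least fixpoint, start Z0 = Sat(EX (AX safe)) = {Halt, Idle, Req}, add states in Sat(safe) with every successor in Z. Z1 = {Halt, Ack, Err, Idle, Req}; fixed.
Sat(A[safe U EX (AX safe)]) = {Halt, Ack, Err, Idle, Req}

{Halt, Ack, Err, Idle, Req}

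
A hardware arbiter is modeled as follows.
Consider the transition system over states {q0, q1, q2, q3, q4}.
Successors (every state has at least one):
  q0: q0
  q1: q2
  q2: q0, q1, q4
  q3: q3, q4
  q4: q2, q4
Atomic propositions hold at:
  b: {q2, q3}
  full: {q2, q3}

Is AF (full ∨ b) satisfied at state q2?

Sat(full ∨ b) = {q2, q3}
AF (full ∨ b): least fixpoint, start Z0 = {q2, q3}, add states with every successor in Z. Z1 = {q1, q2, q3}; fixed.
Sat(AF (full ∨ b)) = {q1, q2, q3}
q2 ∈ Sat(AF (full ∨ b)) = {q1, q2, q3}, so the formula holds at q2.

Yes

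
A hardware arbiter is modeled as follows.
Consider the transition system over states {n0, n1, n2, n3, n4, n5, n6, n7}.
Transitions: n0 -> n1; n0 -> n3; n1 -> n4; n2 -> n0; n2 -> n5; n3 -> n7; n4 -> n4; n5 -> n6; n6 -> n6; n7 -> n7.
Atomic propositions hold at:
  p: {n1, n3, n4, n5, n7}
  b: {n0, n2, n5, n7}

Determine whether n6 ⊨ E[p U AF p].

AF p: least fixpoint, start Z0 = {n1, n3, n4, n5, n7}, add states with every successor in Z. Z1 = {n0, n1, n3, n4, n5, n7}; Z2 = {n0, n1, n2, n3, n4, n5, n7}; fixed.
Sat(AF p) = {n0, n1, n2, n3, n4, n5, n7}
E[p U AF p]: least fixpoint, start Z0 = Sat(AF p) = {n0, n1, n2, n3, n4, n5, n7}, add states in Sat(p) with some successor in Z. Already a fixed point.
Sat(E[p U AF p]) = {n0, n1, n2, n3, n4, n5, n7}
n6 ∉ Sat(E[p U AF p]) = {n0, n1, n2, n3, n4, n5, n7}, so the formula does not hold at n6.

No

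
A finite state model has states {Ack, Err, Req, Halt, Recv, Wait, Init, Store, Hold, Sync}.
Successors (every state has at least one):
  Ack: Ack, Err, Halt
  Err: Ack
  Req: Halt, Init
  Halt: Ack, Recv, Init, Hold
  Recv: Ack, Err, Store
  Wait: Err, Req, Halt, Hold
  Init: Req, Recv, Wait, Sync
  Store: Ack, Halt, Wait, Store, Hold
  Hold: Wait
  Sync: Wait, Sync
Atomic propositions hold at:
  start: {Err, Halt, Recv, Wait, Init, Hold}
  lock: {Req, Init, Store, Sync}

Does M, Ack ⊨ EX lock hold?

Sat(EX lock) = {s : some successor in {Req, Init, Store, Sync}} = {Req, Halt, Recv, Wait, Init, Store, Sync}
Ack ∉ Sat(EX lock) = {Req, Halt, Recv, Wait, Init, Store, Sync}, so the formula does not hold at Ack.

No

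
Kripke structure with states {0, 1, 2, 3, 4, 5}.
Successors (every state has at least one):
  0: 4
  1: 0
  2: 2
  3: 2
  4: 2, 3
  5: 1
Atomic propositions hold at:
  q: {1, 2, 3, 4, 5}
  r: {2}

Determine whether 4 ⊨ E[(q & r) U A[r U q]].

Sat(q & r) = {2}
A[r U q]: least fixpoint, start Z0 = Sat(q) = {1, 2, 3, 4, 5}, add states in Sat(r) with every successor in Z. Already a fixed point.
Sat(A[r U q]) = {1, 2, 3, 4, 5}
E[(q & r) U A[r U q]]: least fixpoint, start Z0 = Sat(A[r U q]) = {1, 2, 3, 4, 5}, add states in Sat(q & r) with some successor in Z. Already a fixed point.
Sat(E[(q & r) U A[r U q]]) = {1, 2, 3, 4, 5}
4 ∈ Sat(E[(q & r) U A[r U q]]) = {1, 2, 3, 4, 5}, so the formula holds at 4.

Yes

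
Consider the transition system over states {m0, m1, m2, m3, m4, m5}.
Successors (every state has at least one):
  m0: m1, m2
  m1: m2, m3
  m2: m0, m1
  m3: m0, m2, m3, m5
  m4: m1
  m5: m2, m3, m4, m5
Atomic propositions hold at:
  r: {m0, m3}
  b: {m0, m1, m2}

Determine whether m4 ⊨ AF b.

Yes

AF b: least fixpoint, start Z0 = {m0, m1, m2}, add states with every successor in Z. Z1 = {m0, m1, m2, m4}; fixed.
Sat(AF b) = {m0, m1, m2, m4}
m4 ∈ Sat(AF b) = {m0, m1, m2, m4}, so the formula holds at m4.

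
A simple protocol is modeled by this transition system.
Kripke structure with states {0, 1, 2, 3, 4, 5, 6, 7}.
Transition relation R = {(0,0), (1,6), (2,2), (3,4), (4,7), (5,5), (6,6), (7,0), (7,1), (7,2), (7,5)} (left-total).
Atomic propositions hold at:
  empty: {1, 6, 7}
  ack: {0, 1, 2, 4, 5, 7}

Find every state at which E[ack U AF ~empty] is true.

Sat(~empty) = {0, 2, 3, 4, 5}
AF ~empty: least fixpoint, start Z0 = {0, 2, 3, 4, 5}, add states with every successor in Z. Already a fixed point.
Sat(AF ~empty) = {0, 2, 3, 4, 5}
E[ack U AF ~empty]: least fixpoint, start Z0 = Sat(AF ~empty) = {0, 2, 3, 4, 5}, add states in Sat(ack) with some successor in Z. Z1 = {0, 2, 3, 4, 5, 7}; fixed.
Sat(E[ack U AF ~empty]) = {0, 2, 3, 4, 5, 7}

{0, 2, 3, 4, 5, 7}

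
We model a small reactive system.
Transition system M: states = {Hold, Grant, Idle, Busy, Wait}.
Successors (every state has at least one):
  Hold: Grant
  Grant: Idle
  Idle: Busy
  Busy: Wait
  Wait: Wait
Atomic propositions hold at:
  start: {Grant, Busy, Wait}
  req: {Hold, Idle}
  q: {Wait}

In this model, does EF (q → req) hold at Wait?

Sat(q → req) = {Hold, Grant, Idle, Busy}
EF (q → req): least fixpoint, start Z0 = {Hold, Grant, Idle, Busy}, add states with some successor in Z. Already a fixed point.
Sat(EF (q → req)) = {Hold, Grant, Idle, Busy}
Wait ∉ Sat(EF (q → req)) = {Hold, Grant, Idle, Busy}, so the formula does not hold at Wait.

No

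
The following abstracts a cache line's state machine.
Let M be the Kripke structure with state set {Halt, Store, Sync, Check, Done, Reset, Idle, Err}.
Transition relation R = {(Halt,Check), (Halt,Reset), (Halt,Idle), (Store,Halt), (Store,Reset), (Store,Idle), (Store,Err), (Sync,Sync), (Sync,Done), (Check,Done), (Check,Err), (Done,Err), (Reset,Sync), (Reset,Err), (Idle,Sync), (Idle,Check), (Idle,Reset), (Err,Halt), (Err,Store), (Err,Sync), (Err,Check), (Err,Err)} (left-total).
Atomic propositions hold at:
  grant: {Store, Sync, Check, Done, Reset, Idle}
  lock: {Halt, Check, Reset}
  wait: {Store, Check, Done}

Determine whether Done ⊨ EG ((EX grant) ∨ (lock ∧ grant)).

Sat(EX grant) = {s : some successor in {Store, Sync, Check, Done, Reset, Idle}} = {Halt, Store, Sync, Check, Reset, Idle, Err}
Sat(lock ∧ grant) = {Check, Reset}
Sat((EX grant) ∨ (lock ∧ grant)) = {Halt, Store, Sync, Check, Reset, Idle, Err}
EG ((EX grant) ∨ (lock ∧ grant)): greatest fixpoint, start Z0 = {Halt, Store, Sync, Check, Reset, Idle, Err}, keep only states in Sat with some successor in Z. Already a fixed point.
Sat(EG ((EX grant) ∨ (lock ∧ grant))) = {Halt, Store, Sync, Check, Reset, Idle, Err}
Done ∉ Sat(EG ((EX grant) ∨ (lock ∧ grant))) = {Halt, Store, Sync, Check, Reset, Idle, Err}, so the formula does not hold at Done.

No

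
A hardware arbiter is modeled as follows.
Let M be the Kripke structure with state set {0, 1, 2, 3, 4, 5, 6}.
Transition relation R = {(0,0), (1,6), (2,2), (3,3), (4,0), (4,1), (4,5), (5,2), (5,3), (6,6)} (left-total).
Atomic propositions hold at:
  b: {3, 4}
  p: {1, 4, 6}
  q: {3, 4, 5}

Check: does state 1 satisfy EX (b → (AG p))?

AG p: greatest fixpoint, start Z0 = {1, 4, 6}, keep only states in Sat with every successor in Z. Z1 = {1, 6}; fixed.
Sat(AG p) = {1, 6}
Sat(b → (AG p)) = {0, 1, 2, 5, 6}
Sat(EX (b → (AG p))) = {s : some successor in {0, 1, 2, 5, 6}} = {0, 1, 2, 4, 5, 6}
1 ∈ Sat(EX (b → (AG p))) = {0, 1, 2, 4, 5, 6}, so the formula holds at 1.

Yes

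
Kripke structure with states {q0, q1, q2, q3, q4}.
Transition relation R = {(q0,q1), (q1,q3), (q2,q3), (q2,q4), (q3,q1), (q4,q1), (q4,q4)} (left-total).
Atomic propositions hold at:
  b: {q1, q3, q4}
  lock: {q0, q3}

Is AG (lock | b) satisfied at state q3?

Sat(lock | b) = {q0, q1, q3, q4}
AG (lock | b): greatest fixpoint, start Z0 = {q0, q1, q3, q4}, keep only states in Sat with every successor in Z. Already a fixed point.
Sat(AG (lock | b)) = {q0, q1, q3, q4}
q3 ∈ Sat(AG (lock | b)) = {q0, q1, q3, q4}, so the formula holds at q3.

Yes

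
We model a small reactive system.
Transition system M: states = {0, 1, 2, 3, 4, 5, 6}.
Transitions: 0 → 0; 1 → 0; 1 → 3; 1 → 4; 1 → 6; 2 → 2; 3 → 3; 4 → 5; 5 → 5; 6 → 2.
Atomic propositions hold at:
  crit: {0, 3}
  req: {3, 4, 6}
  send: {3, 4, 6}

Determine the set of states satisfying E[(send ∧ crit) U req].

Sat(send ∧ crit) = {3}
E[(send ∧ crit) U req]: least fixpoint, start Z0 = Sat(req) = {3, 4, 6}, add states in Sat(send ∧ crit) with some successor in Z. Already a fixed point.
Sat(E[(send ∧ crit) U req]) = {3, 4, 6}

{3, 4, 6}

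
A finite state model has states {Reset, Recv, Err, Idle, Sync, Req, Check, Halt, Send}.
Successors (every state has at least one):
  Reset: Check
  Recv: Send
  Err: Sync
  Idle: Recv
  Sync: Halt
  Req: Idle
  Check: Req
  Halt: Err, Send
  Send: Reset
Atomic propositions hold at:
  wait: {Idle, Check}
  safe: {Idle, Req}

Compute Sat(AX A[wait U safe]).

A[wait U safe]: least fixpoint, start Z0 = Sat(safe) = {Idle, Req}, add states in Sat(wait) with every successor in Z. Z1 = {Idle, Req, Check}; fixed.
Sat(A[wait U safe]) = {Idle, Req, Check}
Sat(AX A[wait U safe]) = {s : every successor in {Idle, Req, Check}} = {Reset, Req, Check}

{Reset, Req, Check}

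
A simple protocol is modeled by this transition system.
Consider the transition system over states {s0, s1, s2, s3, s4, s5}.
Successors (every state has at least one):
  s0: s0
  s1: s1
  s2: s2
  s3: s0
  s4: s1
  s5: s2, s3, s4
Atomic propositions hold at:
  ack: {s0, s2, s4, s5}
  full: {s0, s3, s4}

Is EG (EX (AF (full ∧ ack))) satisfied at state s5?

Sat(full ∧ ack) = {s0, s4}
AF (full ∧ ack): least fixpoint, start Z0 = {s0, s4}, add states with every successor in Z. Z1 = {s0, s3, s4}; fixed.
Sat(AF (full ∧ ack)) = {s0, s3, s4}
Sat(EX (AF (full ∧ ack))) = {s : some successor in {s0, s3, s4}} = {s0, s3, s5}
EG (EX (AF (full ∧ ack))): greatest fixpoint, start Z0 = {s0, s3, s5}, keep only states in Sat with some successor in Z. Already a fixed point.
Sat(EG (EX (AF (full ∧ ack)))) = {s0, s3, s5}
s5 ∈ Sat(EG (EX (AF (full ∧ ack)))) = {s0, s3, s5}, so the formula holds at s5.

Yes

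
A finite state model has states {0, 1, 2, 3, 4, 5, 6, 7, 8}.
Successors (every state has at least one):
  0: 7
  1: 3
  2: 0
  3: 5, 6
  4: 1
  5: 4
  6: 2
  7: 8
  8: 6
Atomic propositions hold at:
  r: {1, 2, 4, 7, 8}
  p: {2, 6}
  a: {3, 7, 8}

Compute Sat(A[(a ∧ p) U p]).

{2, 6}

Sat(a ∧ p) = ∅
A[(a ∧ p) U p]: least fixpoint, start Z0 = Sat(p) = {2, 6}, add states in Sat(a ∧ p) with every successor in Z. Already a fixed point.
Sat(A[(a ∧ p) U p]) = {2, 6}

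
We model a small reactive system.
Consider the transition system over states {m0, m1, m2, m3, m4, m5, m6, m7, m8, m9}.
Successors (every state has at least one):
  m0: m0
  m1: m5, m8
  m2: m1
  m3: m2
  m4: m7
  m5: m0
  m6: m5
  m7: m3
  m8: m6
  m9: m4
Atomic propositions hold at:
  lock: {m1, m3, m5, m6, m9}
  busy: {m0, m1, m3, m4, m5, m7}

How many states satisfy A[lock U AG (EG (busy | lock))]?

Sat(busy | lock) = {m0, m1, m3, m4, m5, m6, m7, m9}
EG (busy | lock): greatest fixpoint, start Z0 = {m0, m1, m3, m4, m5, m6, m7, m9}, keep only states in Sat with some successor in Z. Z1 = {m0, m1, m4, m5, m6, m7, m9}; Z2 = {m0, m1, m4, m5, m6, m9}; Z3 = {m0, m1, m5, m6, m9}; Z4 = {m0, m1, m5, m6}; fixed.
Sat(EG (busy | lock)) = {m0, m1, m5, m6}
AG (EG (busy | lock)): greatest fixpoint, start Z0 = {m0, m1, m5, m6}, keep only states in Sat with every successor in Z. Z1 = {m0, m5, m6}; fixed.
Sat(AG (EG (busy | lock))) = {m0, m5, m6}
A[lock U AG (EG (busy | lock))]: least fixpoint, start Z0 = Sat(AG (EG (busy | lock))) = {m0, m5, m6}, add states in Sat(lock) with every successor in Z. Already a fixed point.
Sat(A[lock U AG (EG (busy | lock))]) = {m0, m5, m6}
|Sat(A[lock U AG (EG (busy | lock))])| = |{m0, m5, m6}| = 3.

3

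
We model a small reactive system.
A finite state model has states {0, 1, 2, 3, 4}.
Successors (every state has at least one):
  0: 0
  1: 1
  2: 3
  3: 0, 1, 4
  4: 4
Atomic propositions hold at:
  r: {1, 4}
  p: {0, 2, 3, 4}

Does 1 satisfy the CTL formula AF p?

No

AF p: least fixpoint, start Z0 = {0, 2, 3, 4}, add states with every successor in Z. Already a fixed point.
Sat(AF p) = {0, 2, 3, 4}
1 ∉ Sat(AF p) = {0, 2, 3, 4}, so the formula does not hold at 1.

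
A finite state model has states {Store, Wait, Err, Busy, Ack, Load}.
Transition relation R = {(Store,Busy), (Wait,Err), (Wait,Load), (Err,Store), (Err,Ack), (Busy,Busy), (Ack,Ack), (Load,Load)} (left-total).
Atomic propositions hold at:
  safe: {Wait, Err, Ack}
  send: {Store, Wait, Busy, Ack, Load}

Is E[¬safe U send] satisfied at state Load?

Sat(¬safe) = {Store, Busy, Load}
E[¬safe U send]: least fixpoint, start Z0 = Sat(send) = {Store, Wait, Busy, Ack, Load}, add states in Sat(¬safe) with some successor in Z. Already a fixed point.
Sat(E[¬safe U send]) = {Store, Wait, Busy, Ack, Load}
Load ∈ Sat(E[¬safe U send]) = {Store, Wait, Busy, Ack, Load}, so the formula holds at Load.

Yes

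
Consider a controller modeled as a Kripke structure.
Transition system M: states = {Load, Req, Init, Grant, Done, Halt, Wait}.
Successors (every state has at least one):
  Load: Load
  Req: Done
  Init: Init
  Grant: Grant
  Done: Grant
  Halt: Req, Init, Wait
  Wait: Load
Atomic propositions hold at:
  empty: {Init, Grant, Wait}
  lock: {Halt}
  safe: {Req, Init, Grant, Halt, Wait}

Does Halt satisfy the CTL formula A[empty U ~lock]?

Sat(~lock) = {Load, Req, Init, Grant, Done, Wait}
A[empty U ~lock]: least fixpoint, start Z0 = Sat(~lock) = {Load, Req, Init, Grant, Done, Wait}, add states in Sat(empty) with every successor in Z. Already a fixed point.
Sat(A[empty U ~lock]) = {Load, Req, Init, Grant, Done, Wait}
Halt ∉ Sat(A[empty U ~lock]) = {Load, Req, Init, Grant, Done, Wait}, so the formula does not hold at Halt.

No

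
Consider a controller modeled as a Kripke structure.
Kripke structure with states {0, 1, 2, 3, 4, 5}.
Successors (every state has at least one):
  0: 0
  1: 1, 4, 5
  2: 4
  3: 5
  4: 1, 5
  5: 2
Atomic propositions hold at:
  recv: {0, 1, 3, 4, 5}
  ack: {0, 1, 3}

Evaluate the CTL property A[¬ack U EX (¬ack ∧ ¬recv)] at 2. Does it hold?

Sat(¬ack) = {2, 4, 5}
Sat(¬recv) = {2}
Sat(¬ack ∧ ¬recv) = {2}
Sat(EX (¬ack ∧ ¬recv)) = {s : some successor in {2}} = {5}
A[¬ack U EX (¬ack ∧ ¬recv)]: least fixpoint, start Z0 = Sat(EX (¬ack ∧ ¬recv)) = {5}, add states in Sat(¬ack) with every successor in Z. Already a fixed point.
Sat(A[¬ack U EX (¬ack ∧ ¬recv)]) = {5}
2 ∉ Sat(A[¬ack U EX (¬ack ∧ ¬recv)]) = {5}, so the formula does not hold at 2.

No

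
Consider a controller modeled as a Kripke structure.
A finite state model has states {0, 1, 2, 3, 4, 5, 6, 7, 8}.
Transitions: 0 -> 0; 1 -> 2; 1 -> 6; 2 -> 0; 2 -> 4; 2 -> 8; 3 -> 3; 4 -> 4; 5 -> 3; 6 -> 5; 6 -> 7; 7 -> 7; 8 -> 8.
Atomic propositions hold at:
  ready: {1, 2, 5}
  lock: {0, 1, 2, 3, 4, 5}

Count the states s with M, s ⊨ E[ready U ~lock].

Sat(~lock) = {6, 7, 8}
E[ready U ~lock]: least fixpoint, start Z0 = Sat(~lock) = {6, 7, 8}, add states in Sat(ready) with some successor in Z. Z1 = {1, 2, 6, 7, 8}; fixed.
Sat(E[ready U ~lock]) = {1, 2, 6, 7, 8}
|Sat(E[ready U ~lock])| = |{1, 2, 6, 7, 8}| = 5.

5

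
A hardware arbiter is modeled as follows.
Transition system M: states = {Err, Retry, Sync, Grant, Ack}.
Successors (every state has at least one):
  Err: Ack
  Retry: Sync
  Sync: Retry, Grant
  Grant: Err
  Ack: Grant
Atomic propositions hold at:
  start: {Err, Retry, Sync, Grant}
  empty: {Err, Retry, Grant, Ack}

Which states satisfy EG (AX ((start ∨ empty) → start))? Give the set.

Sat(start ∨ empty) = {Err, Retry, Sync, Grant, Ack}
Sat((start ∨ empty) → start) = {Err, Retry, Sync, Grant}
Sat(AX ((start ∨ empty) → start)) = {s : every successor in {Err, Retry, Sync, Grant}} = {Retry, Sync, Grant, Ack}
EG (AX ((start ∨ empty) → start)): greatest fixpoint, start Z0 = {Retry, Sync, Grant, Ack}, keep only states in Sat with some successor in Z. Z1 = {Retry, Sync, Ack}; Z2 = {Retry, Sync}; fixed.
Sat(EG (AX ((start ∨ empty) → start))) = {Retry, Sync}

{Retry, Sync}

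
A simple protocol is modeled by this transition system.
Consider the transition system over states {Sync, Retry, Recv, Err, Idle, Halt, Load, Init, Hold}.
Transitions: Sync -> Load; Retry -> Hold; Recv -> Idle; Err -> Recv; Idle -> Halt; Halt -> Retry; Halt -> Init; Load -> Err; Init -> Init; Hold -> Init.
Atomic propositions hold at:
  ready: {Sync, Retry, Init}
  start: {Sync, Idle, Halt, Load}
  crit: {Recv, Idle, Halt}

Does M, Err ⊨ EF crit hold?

Yes

EF crit: least fixpoint, start Z0 = {Recv, Idle, Halt}, add states with some successor in Z. Z1 = {Recv, Err, Idle, Halt}; Z2 = {Recv, Err, Idle, Halt, Load}; Z3 = {Sync, Recv, Err, Idle, Halt, Load}; fixed.
Sat(EF crit) = {Sync, Recv, Err, Idle, Halt, Load}
Err ∈ Sat(EF crit) = {Sync, Recv, Err, Idle, Halt, Load}, so the formula holds at Err.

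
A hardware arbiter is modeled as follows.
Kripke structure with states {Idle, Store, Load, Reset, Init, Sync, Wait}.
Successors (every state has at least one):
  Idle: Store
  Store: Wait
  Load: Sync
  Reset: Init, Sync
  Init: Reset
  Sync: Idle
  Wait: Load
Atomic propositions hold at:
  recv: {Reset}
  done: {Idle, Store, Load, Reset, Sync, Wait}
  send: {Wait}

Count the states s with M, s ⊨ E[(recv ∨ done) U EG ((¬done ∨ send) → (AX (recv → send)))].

6

Sat(recv ∨ done) = {Idle, Store, Load, Reset, Sync, Wait}
Sat(¬done) = {Init}
Sat(¬done ∨ send) = {Init, Wait}
Sat(recv → send) = {Idle, Store, Load, Init, Sync, Wait}
Sat(AX (recv → send)) = {s : every successor in {Idle, Store, Load, Init, Sync, Wait}} = {Idle, Store, Load, Reset, Sync, Wait}
Sat((¬done ∨ send) → (AX (recv → send))) = {Idle, Store, Load, Reset, Sync, Wait}
EG ((¬done ∨ send) → (AX (recv → send))): greatest fixpoint, start Z0 = {Idle, Store, Load, Reset, Sync, Wait}, keep only states in Sat with some successor in Z. Already a fixed point.
Sat(EG ((¬done ∨ send) → (AX (recv → send)))) = {Idle, Store, Load, Reset, Sync, Wait}
E[(recv ∨ done) U EG ((¬done ∨ send) → (AX (recv → send)))]: least fixpoint, start Z0 = Sat(EG ((¬done ∨ send) → (AX (recv → send)))) = {Idle, Store, Load, Reset, Sync, Wait}, add states in Sat(recv ∨ done) with some successor in Z. Already a fixed point.
Sat(E[(recv ∨ done) U EG ((¬done ∨ send) → (AX (recv → send)))]) = {Idle, Store, Load, Reset, Sync, Wait}
|Sat(E[(recv ∨ done) U EG ((¬done ∨ send) → (AX (recv → send)))])| = |{Idle, Store, Load, Reset, Sync, Wait}| = 6.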